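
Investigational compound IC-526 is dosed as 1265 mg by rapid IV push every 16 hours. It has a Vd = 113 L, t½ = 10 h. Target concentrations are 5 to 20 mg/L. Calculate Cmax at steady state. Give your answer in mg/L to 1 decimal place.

k = ln2/t½ = ln2/10 ≈ 0.069315 h⁻¹; fraction remaining f = e^(−kτ) = e^(−0.069315×16) ≈ 0.3299.
Accumulation ratio R = 1/(1 − f) ≈ 1/0.6701 ≈ 1.4923.
Each bolus raises the concentration by D/Vd = 1265/113 ≈ 11.195 mg/L.
Steady-state peak Cmax,ss = C₀·R ≈ 11.195 × 1.4923 ≈ 16.706 mg/L.
Peak 16.7 mg/L vs MTC 20 mg/L: below toxic threshold.

16.7 mg/L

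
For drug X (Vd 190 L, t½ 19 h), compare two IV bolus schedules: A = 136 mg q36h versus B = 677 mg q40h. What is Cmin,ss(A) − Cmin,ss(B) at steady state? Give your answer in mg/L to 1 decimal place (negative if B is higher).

Regimen A: f = (1/2)^(36/19) ≈ 0.2689; Cmin,ss = (136/190)·f/(1−f) ≈ 0.263 mg/L.
Regimen B: f = (1/2)^(40/19) ≈ 0.2324; Cmin,ss = (677/190)·f/(1−f) ≈ 1.079 mg/L.
Difference ≈ 0.263 − 1.079 ≈ -0.816 mg/L.

-0.8 mg/L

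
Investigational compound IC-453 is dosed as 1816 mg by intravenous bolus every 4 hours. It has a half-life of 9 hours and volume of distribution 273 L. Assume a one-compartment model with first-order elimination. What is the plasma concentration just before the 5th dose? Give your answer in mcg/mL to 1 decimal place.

f = (1/2)^(τ/t½) = (1/2)^(4/9) ≈ 0.7349.
C₀ = D/Vd = 1816/273 ≈ 6.652 mcg/mL.
Before the 5th dose, 4 doses have been given. Superposition: Cmin = C₀·(f + f² + … + f^4).
≈ 6.652 × (0.7349 + 0.5401 + 0.3969 + 0.2917) ≈ 6.652 × 1.9636 ≈ 13.062 mcg/mL.

13.1 mcg/mL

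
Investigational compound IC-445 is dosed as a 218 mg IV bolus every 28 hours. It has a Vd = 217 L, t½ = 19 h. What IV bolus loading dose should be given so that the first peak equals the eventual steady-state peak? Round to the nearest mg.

341 mg

f = (1/2)^(28/19) ≈ 0.360062; accumulation ratio R = 1/(1−f) ≈ 1.56265.
Loading dose to hit Cmax,ss on first dose: D_load = D_maint·R ≈ 218 × 1.56265 ≈ 340.66 mg.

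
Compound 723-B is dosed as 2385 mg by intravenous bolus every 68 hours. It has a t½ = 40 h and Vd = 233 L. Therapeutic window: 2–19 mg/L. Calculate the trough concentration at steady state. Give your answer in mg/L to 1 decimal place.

τ/t½ = 68/40 ≈ 1.7, so fraction remaining f = (1/2)^(68/40) ≈ 0.3078.
Each bolus raises the concentration by D/Vd = 2385/233 ≈ 10.236 mg/L.
Steady-state trough Cmin,ss = C₀·f/(1−f) ≈ 10.236 × 0.3078/0.6922 ≈ 4.552 mg/L.
Trough 4.6 mg/L vs MEC 2 mg/L: adequate.

4.6 mg/L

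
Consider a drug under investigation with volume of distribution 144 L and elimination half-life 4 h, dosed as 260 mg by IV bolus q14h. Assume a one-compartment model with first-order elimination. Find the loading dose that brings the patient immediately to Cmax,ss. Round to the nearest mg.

f = (1/2)^(14/4) ≈ 0.088388; accumulation ratio R = 1/(1−f) ≈ 1.09696.
Loading dose to hit Cmax,ss on first dose: D_load = D_maint·R ≈ 260 × 1.09696 ≈ 285.21 mg.

285 mg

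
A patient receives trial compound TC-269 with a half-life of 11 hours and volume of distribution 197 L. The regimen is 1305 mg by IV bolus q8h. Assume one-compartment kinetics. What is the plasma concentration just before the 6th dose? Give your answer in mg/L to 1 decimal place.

f = (1/2)^(τ/t½) = (1/2)^(8/11) ≈ 0.6040.
C₀ = D/Vd = 1305/197 ≈ 6.624 mg/L.
Before the 6th dose, 5 doses have been given. Superposition: Cmin = C₀·(f + f² + … + f^5).
≈ 6.624 × (0.6040 + 0.3648 + 0.2203 + 0.1331 + 0.0804) ≈ 6.624 × 1.4026 ≈ 9.291 mg/L.

9.3 mg/L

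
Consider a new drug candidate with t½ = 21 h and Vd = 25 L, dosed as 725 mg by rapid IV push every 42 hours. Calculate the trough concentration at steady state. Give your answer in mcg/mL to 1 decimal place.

τ = 42 h = 2 half-lives, so f = (1/2)^2 = 0.25.
Accumulation ratio R = 1/(1 − f) = 1/0.75 = 4/3.
Single-dose peak C₀ = D/Vd = 725/25 = 29 mcg/mL.
Steady-state peak Cmax,ss = C₀·R = 29 × 4/3 ≈ 38.667 mcg/mL.
Steady-state trough Cmin,ss = Cmax,ss·f ≈ 38.667 × 0.25 ≈ 9.667 mcg/mL.

9.7 mcg/mL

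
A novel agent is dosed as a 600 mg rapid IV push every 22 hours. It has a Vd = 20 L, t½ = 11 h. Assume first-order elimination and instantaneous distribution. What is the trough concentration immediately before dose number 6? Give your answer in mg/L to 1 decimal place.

f = (1/2)^(τ/t½) = (1/2)^(22/11) ≈ 0.2500.
C₀ = D/Vd = 600/20 ≈ 30.000 mg/L.
Before the 6th dose, 5 doses have been given. Superposition: Cmin = C₀·(f + f² + … + f^5).
≈ 30.000 × (0.2500 + 0.0625 + 0.0156 + 0.0039 + 0.0010) ≈ 30.000 × 0.3330 ≈ 9.990 mg/L.

10.0 mg/L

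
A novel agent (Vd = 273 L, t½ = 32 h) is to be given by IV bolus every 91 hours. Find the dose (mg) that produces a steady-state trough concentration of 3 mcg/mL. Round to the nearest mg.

τ/t½ = 91/32 ≈ 2.8438, so f = (1/2)^(91/32) ≈ 0.139298.
Cmin,ss = (D/Vd)·f/(1−f), so D = Cmin,ss·Vd·(1−f)/f.
D = 3 × 273 × (1−f)/f ≈ 3 × 273 × 6.17885 ≈ 5060.48 mg.

5060 mg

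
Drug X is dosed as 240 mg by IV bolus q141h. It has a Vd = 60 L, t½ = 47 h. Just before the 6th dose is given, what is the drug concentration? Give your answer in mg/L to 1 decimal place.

0.6 mg/L

f = (1/2)^(τ/t½) = (1/2)^(141/47) ≈ 0.1250.
C₀ = D/Vd = 240/60 ≈ 4.000 mg/L.
Before the 6th dose, 5 doses have been given. Superposition: Cmin = C₀·(f + f² + … + f^5).
≈ 4.000 × (0.1250 + 0.0156 + 0.0020 + 0.0002 + 0.0000) ≈ 4.000 × 0.1428 ≈ 0.571 mg/L.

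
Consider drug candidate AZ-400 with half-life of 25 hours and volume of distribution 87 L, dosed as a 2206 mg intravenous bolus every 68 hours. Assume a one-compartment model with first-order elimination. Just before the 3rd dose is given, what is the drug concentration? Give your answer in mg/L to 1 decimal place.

4.4 mg/L

f = (1/2)^(τ/t½) = (1/2)^(68/25) ≈ 0.1518.
C₀ = D/Vd = 2206/87 ≈ 25.356 mg/L.
Before the 3rd dose, 2 doses have been given. Superposition: Cmin = C₀·(f + f²).
≈ 25.356 × (0.1518 + 0.0230) ≈ 25.356 × 0.1748 ≈ 4.432 mg/L.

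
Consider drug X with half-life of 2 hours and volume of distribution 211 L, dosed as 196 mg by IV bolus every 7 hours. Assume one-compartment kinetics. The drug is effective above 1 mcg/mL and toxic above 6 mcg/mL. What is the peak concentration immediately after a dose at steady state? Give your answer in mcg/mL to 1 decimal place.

τ/t½ = 7/2 ≈ 3.5, so fraction remaining f = (1/2)^(7/2) ≈ 0.0884.
At steady state, accumulation factor R = 1/(1 − e^(−kτ)) ≈ 1.0970.
Single-dose peak C₀ = D/Vd = 196/211 ≈ 0.929 mcg/mL.
Cmax,ss = C₀/(1 − f) ≈ 0.929/0.9116 ≈ 1.019 mcg/mL.
Peak 1.0 mcg/mL vs MTC 6 mcg/mL: below toxic threshold.

1.0 mcg/mL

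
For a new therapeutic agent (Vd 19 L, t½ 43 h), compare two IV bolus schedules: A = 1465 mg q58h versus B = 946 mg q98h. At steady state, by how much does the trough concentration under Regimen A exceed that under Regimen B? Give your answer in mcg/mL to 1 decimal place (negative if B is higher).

36.9 mcg/mL

Regimen A: f = (1/2)^(58/43) ≈ 0.3926; Cmin,ss = (1465/19)·f/(1−f) ≈ 49.838 mcg/mL.
Regimen B: f = (1/2)^(98/43) ≈ 0.2060; Cmin,ss = (946/19)·f/(1−f) ≈ 12.918 mcg/mL.
Difference ≈ 49.838 − 12.918 ≈ 36.920 mcg/mL.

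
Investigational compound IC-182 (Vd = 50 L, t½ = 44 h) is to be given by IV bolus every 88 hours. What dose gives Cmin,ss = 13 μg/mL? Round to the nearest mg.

τ/t½ = 88/44 ≈ 2, so f = (1/2)^(88/44) ≈ 0.250000.
Cmin,ss = (D/Vd)·f/(1−f), so D = Cmin,ss·Vd·(1−f)/f.
D = 13 × 50 × (1−f)/f ≈ 13 × 50 × 3.00000 ≈ 1950.00 mg.

1950 mg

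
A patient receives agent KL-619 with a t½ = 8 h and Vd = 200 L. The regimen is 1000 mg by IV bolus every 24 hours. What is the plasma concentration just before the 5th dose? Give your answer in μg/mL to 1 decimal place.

0.7 μg/mL

f = (1/2)^(τ/t½) = (1/2)^(24/8) ≈ 0.1250.
C₀ = D/Vd = 1000/200 ≈ 5.000 μg/mL.
Before the 5th dose, 4 doses have been given. Superposition: Cmin = C₀·(f + f² + … + f^4).
≈ 5.000 × (0.1250 + 0.0156 + 0.0020 + 0.0002) ≈ 5.000 × 0.1428 ≈ 0.714 μg/mL.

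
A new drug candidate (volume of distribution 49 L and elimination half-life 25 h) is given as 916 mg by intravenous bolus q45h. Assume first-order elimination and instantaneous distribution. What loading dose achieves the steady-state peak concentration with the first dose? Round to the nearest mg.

1285 mg

f = (1/2)^(45/25) ≈ 0.287175; accumulation ratio R = 1/(1−f) ≈ 1.40287.
Loading dose to hit Cmax,ss on first dose: D_load = D_maint·R ≈ 916 × 1.40287 ≈ 1285.03 mg.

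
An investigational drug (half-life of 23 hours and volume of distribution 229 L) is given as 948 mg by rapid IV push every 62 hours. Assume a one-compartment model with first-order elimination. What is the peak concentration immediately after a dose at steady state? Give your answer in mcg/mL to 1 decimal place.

τ/t½ = 62/23 ≈ 2.6957, so fraction remaining f = (1/2)^(62/23) ≈ 0.1544.
Accumulation ratio R = 1/(1 − f) ≈ 1/0.8456 ≈ 1.1826.
Single-dose peak C₀ = D/Vd = 948/229 ≈ 4.140 mcg/mL.
Steady-state peak Cmax,ss = C₀·R ≈ 4.140 × 1.1826 ≈ 4.896 mcg/mL.

4.9 mcg/mL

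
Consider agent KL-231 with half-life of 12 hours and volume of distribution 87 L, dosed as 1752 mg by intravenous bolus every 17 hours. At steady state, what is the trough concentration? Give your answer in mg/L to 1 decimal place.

12.1 mg/L

k = ln2/t½ = ln2/12 ≈ 0.057762 h⁻¹; fraction remaining f = e^(−kτ) = e^(−0.057762×17) ≈ 0.3746.
Accumulation ratio R = 1/(1 − f) ≈ 1/0.6254 ≈ 1.5990.
Single-dose peak C₀ = D/Vd = 1752/87 ≈ 20.138 mg/L.
Steady-state peak Cmax,ss = C₀·R ≈ 20.138 × 1.5990 ≈ 32.201 mg/L.
One interval later, Cmin,ss = Cmax,ss·e^(−kτ) ≈ 32.201 × 0.3746 ≈ 12.062 mg/L.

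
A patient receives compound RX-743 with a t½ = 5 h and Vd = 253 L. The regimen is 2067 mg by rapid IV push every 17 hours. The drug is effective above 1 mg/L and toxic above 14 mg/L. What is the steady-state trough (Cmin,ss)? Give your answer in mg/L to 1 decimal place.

0.9 mg/L

Over one 17-h interval, 17/5 ≈ 3.4 half-lives elapse, leaving f ≈ 0.0947 of each dose.
Single-dose peak C₀ = D/Vd = 2067/253 ≈ 8.170 mg/L.
Steady-state trough Cmin,ss = C₀·f/(1−f) ≈ 8.170 × 0.0947/0.9053 ≈ 0.855 mg/L.
Trough 0.9 mg/L vs MEC 1 mg/L: subtherapeutic.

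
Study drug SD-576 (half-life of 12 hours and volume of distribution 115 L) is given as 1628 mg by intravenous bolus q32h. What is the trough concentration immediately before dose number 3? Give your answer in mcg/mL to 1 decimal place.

f = (1/2)^(τ/t½) = (1/2)^(32/12) ≈ 0.1575.
C₀ = D/Vd = 1628/115 ≈ 14.157 mcg/mL.
Before the 3rd dose, 2 doses have been given. Superposition: Cmin = C₀·(f + f²).
≈ 14.157 × (0.1575 + 0.0248) ≈ 14.157 × 0.1823 ≈ 2.581 mcg/mL.

2.6 mcg/mL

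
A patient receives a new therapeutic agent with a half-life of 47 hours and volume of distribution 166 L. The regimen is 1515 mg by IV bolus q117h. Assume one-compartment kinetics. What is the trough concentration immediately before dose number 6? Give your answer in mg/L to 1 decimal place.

2.0 mg/L

f = (1/2)^(τ/t½) = (1/2)^(117/47) ≈ 0.1781.
C₀ = D/Vd = 1515/166 ≈ 9.127 mg/L.
Before the 6th dose, 5 doses have been given. Superposition: Cmin = C₀·(f + f² + … + f^5).
≈ 9.127 × (0.1781 + 0.0317 + 0.0056 + 0.0010 + 0.0002) ≈ 9.127 × 0.2166 ≈ 1.977 mg/L.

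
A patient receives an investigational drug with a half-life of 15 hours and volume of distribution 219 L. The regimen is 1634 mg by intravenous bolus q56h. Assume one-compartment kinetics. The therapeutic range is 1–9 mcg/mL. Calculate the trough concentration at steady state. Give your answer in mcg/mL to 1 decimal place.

k = ln2/t½ = ln2/15 ≈ 0.046210 h⁻¹; fraction remaining f = e^(−kτ) = e^(−0.046210×56) ≈ 0.0752.
At steady state, accumulation factor R = 1/(1 − e^(−kτ)) ≈ 1.0813.
Each bolus raises the concentration by D/Vd = 1634/219 ≈ 7.461 mcg/mL.
Cmax,ss = C₀/(1 − f) ≈ 7.461/0.9248 ≈ 8.068 mcg/mL.
Steady-state trough Cmin,ss = Cmax,ss·f ≈ 8.068 × 0.0752 ≈ 0.607 mcg/mL.
Trough 0.6 mcg/mL vs MEC 1 mcg/mL: subtherapeutic.

0.6 mcg/mL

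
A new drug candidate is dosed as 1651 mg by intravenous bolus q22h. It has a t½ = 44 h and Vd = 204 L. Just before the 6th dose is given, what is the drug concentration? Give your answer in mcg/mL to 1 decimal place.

f = (1/2)^(τ/t½) = (1/2)^(22/44) ≈ 0.7071.
C₀ = D/Vd = 1651/204 ≈ 8.093 mcg/mL.
Before the 6th dose, 5 doses have been given. Superposition: Cmin = C₀·(f + f² + … + f^5).
≈ 8.093 × (0.7071 + 0.5000 + 0.3535 + 0.2500 + 0.1768) ≈ 8.093 × 1.9874 ≈ 16.084 mcg/mL.

16.1 mcg/mL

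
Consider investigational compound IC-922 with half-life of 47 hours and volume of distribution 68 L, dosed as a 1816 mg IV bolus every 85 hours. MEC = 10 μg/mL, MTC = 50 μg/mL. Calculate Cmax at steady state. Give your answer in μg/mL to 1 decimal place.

37.4 μg/mL

Over one 85-h interval, 85/47 ≈ 1.8085 half-lives elapse, leaving f ≈ 0.2855 of each dose.
Accumulation ratio R = 1/(1 − f) ≈ 1/0.7145 ≈ 1.3996.
Each bolus raises the concentration by D/Vd = 1816/68 ≈ 26.706 μg/mL.
Cmax,ss = C₀/(1 − f) ≈ 26.706/0.7145 ≈ 37.377 μg/mL.
Peak 37.4 μg/mL vs MTC 50 μg/mL: below toxic threshold.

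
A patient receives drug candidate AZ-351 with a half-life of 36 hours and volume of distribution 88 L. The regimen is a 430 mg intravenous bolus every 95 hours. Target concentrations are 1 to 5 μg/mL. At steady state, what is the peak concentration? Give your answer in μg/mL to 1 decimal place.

Over one 95-h interval, 95/36 ≈ 2.6389 half-lives elapse, leaving f ≈ 0.1606 of each dose.
Accumulation ratio R = 1/(1 − f) ≈ 1/0.8394 ≈ 1.1913.
Each bolus raises the concentration by D/Vd = 430/88 ≈ 4.886 μg/mL.
Steady-state peak Cmax,ss = C₀·R ≈ 4.886 × 1.1913 ≈ 5.821 μg/mL.
Peak 5.8 μg/mL vs MTC 5 μg/mL: exceeds toxic threshold.

5.8 μg/mL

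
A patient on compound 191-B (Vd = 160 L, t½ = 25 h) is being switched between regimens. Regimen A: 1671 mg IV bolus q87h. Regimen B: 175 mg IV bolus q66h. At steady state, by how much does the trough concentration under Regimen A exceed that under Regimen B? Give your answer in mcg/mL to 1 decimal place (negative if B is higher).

0.8 mcg/mL

Regimen A: f = (1/2)^(87/25) ≈ 0.0896; Cmin,ss = (1671/160)·f/(1−f) ≈ 1.028 mcg/mL.
Regimen B: f = (1/2)^(66/25) ≈ 0.1604; Cmin,ss = (175/160)·f/(1−f) ≈ 0.209 mcg/mL.
Difference ≈ 1.028 − 0.209 ≈ 0.819 mcg/mL.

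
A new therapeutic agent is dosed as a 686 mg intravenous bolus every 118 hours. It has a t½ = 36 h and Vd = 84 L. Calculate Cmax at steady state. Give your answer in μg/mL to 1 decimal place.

9.1 μg/mL

k = ln2/t½ = ln2/36 ≈ 0.019254 h⁻¹; fraction remaining f = e^(−kτ) = e^(−0.019254×118) ≈ 0.1031.
At steady state, accumulation factor R = 1/(1 − e^(−kτ)) ≈ 1.1150.
Single-dose peak C₀ = D/Vd = 686/84 ≈ 8.167 μg/mL.
Steady-state peak Cmax,ss = C₀·R ≈ 8.167 × 1.1150 ≈ 9.106 μg/mL.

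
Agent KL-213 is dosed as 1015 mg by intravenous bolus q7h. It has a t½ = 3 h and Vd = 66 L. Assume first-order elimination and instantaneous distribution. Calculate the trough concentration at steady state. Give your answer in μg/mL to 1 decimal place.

Over one 7-h interval, 7/3 ≈ 2.3333 half-lives elapse, leaving f ≈ 0.1984 of each dose.
Single-dose peak C₀ = D/Vd = 1015/66 ≈ 15.379 μg/mL.
Steady-state trough Cmin,ss = C₀·f/(1−f) ≈ 15.379 × 0.1984/0.8016 ≈ 3.806 μg/mL.

3.8 μg/mL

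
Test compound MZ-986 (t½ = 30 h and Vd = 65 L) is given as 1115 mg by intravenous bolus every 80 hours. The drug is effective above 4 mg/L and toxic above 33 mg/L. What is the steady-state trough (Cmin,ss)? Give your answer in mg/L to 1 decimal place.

3.2 mg/L

k = ln2/t½ = ln2/30 ≈ 0.023105 h⁻¹; fraction remaining f = e^(−kτ) = e^(−0.023105×80) ≈ 0.1575.
At steady state, accumulation factor R = 1/(1 − e^(−kτ)) ≈ 1.1869.
Single-dose peak C₀ = D/Vd = 1115/65 ≈ 17.154 mg/L.
Steady-state peak Cmax,ss = C₀·R ≈ 17.154 × 1.1869 ≈ 20.360 mg/L.
Steady-state trough Cmin,ss = Cmax,ss·f ≈ 20.360 × 0.1575 ≈ 3.207 mg/L.
Trough 3.2 mg/L vs MEC 4 mg/L: subtherapeutic.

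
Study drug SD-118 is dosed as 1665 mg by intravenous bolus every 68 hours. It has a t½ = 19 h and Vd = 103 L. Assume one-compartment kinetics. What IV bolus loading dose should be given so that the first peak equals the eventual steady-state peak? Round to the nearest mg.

1817 mg

f = (1/2)^(68/19) ≈ 0.083682; accumulation ratio R = 1/(1−f) ≈ 1.09132.
Loading dose to hit Cmax,ss on first dose: D_load = D_maint·R ≈ 1665 × 1.09132 ≈ 1817.05 mg.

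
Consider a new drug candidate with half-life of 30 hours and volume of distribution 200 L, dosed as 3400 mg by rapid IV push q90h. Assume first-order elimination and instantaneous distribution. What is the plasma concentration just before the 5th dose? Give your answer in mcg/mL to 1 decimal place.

2.4 mcg/mL

f = (1/2)^(τ/t½) = (1/2)^(90/30) ≈ 0.1250.
C₀ = D/Vd = 3400/200 ≈ 17.000 mcg/mL.
Before the 5th dose, 4 doses have been given. Superposition: Cmin = C₀·(f + f² + … + f^4).
≈ 17.000 × (0.1250 + 0.0156 + 0.0020 + 0.0002) ≈ 17.000 × 0.1428 ≈ 2.428 mcg/mL.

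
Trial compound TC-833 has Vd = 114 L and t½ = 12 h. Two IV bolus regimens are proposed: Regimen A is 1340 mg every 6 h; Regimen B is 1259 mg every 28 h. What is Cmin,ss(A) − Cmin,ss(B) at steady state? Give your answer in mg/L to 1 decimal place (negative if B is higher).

Regimen A: f = (1/2)^(6/12) ≈ 0.7071; Cmin,ss = (1340/114)·f/(1−f) ≈ 28.377 mg/L.
Regimen B: f = (1/2)^(28/12) ≈ 0.1984; Cmin,ss = (1259/114)·f/(1−f) ≈ 2.733 mg/L.
Difference ≈ 28.377 − 2.733 ≈ 25.644 mg/L.

25.6 mg/L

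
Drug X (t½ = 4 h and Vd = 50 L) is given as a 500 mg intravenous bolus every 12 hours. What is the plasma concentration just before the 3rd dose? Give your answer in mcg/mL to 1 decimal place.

1.4 mcg/mL

f = (1/2)^(τ/t½) = (1/2)^(12/4) ≈ 0.1250.
C₀ = D/Vd = 500/50 ≈ 10.000 mcg/mL.
Before the 3rd dose, 2 doses have been given. Superposition: Cmin = C₀·(f + f²).
≈ 10.000 × (0.1250 + 0.0156) ≈ 10.000 × 0.1406 ≈ 1.406 mcg/mL.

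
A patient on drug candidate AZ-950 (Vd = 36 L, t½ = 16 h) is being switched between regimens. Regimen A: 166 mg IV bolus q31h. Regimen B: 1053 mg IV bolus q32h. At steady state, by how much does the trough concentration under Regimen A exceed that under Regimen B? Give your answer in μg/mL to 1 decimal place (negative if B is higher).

-8.1 μg/mL

Regimen A: f = (1/2)^(31/16) ≈ 0.2611; Cmin,ss = (166/36)·f/(1−f) ≈ 1.629 μg/mL.
Regimen B: f = (1/2)^(32/16) ≈ 0.2500; Cmin,ss = (1053/36)·f/(1−f) ≈ 9.750 μg/mL.
Difference ≈ 1.629 − 9.750 ≈ -8.121 μg/mL.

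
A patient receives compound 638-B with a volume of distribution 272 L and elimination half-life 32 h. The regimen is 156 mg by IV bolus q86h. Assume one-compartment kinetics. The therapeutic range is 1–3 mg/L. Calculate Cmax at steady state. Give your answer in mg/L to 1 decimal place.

τ/t½ = 86/32 ≈ 2.6875, so fraction remaining f = (1/2)^(86/32) ≈ 0.1552.
Accumulation ratio R = 1/(1 − f) ≈ 1/0.8448 ≈ 1.1837.
Single-dose peak C₀ = D/Vd = 156/272 ≈ 0.574 mg/L.
Cmax,ss = C₀/(1 − f) ≈ 0.574/0.8448 ≈ 0.679 mg/L.
Peak 0.7 mg/L vs MTC 3 mg/L: below toxic threshold.

0.7 mg/L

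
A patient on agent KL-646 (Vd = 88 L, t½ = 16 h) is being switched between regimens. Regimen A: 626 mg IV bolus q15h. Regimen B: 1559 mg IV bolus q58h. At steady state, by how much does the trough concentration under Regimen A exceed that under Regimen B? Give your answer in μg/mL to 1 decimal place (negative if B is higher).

Regimen A: f = (1/2)^(15/16) ≈ 0.5221; Cmin,ss = (626/88)·f/(1−f) ≈ 7.772 μg/mL.
Regimen B: f = (1/2)^(58/16) ≈ 0.0811; Cmin,ss = (1559/88)·f/(1−f) ≈ 1.564 μg/mL.
Difference ≈ 7.772 − 1.564 ≈ 6.208 μg/mL.

6.2 μg/mL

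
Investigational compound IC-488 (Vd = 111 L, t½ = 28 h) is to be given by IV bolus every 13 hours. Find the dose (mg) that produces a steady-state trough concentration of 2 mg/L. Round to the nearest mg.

τ/t½ = 13/28 ≈ 0.46429, so f = (1/2)^(13/28) ≈ 0.724830.
Cmin,ss = (D/Vd)·f/(1−f), so D = Cmin,ss·Vd·(1−f)/f.
D = 2 × 111 × (1−f)/f ≈ 2 × 111 × 0.37963 ≈ 84.28 mg.

84 mg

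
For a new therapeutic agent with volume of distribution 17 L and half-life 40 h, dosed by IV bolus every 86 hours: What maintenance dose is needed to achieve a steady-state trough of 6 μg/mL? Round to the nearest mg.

351 mg

τ/t½ = 86/40 ≈ 2.15, so f = (1/2)^(86/40) ≈ 0.225313.
Cmin,ss = (D/Vd)·f/(1−f), so D = Cmin,ss·Vd·(1−f)/f.
D = 6 × 17 × (1−f)/f ≈ 6 × 17 × 3.43827 ≈ 350.70 mg.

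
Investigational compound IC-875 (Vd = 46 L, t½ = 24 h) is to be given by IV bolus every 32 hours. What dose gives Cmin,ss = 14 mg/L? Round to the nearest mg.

979 mg

τ/t½ = 32/24 ≈ 1.3333, so f = (1/2)^(32/24) ≈ 0.396850.
Cmin,ss = (D/Vd)·f/(1−f), so D = Cmin,ss·Vd·(1−f)/f.
D = 14 × 46 × (1−f)/f ≈ 14 × 46 × 1.51984 ≈ 978.78 mg.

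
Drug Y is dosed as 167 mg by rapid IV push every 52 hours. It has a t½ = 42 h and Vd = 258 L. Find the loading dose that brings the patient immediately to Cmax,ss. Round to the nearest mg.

f = (1/2)^(52/42) ≈ 0.423932; accumulation ratio R = 1/(1−f) ≈ 1.73591.
Loading dose to hit Cmax,ss on first dose: D_load = D_maint·R ≈ 167 × 1.73591 ≈ 289.90 mg.

290 mg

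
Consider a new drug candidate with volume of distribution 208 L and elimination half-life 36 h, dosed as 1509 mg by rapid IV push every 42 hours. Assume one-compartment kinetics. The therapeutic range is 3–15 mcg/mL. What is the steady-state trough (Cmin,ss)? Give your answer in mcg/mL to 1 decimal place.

Over one 42-h interval, 42/36 ≈ 1.1667 half-lives elapse, leaving f ≈ 0.4454 of each dose.
Accumulation ratio R = 1/(1 − f) ≈ 1/0.5546 ≈ 1.8031.
Single-dose peak C₀ = D/Vd = 1509/208 ≈ 7.255 mcg/mL.
Steady-state peak Cmax,ss = C₀·R ≈ 7.255 × 1.8031 ≈ 13.081 mcg/mL.
One interval later, Cmin,ss = Cmax,ss·e^(−kτ) ≈ 13.081 × 0.4454 ≈ 5.826 mcg/mL.
Trough 5.8 mcg/mL vs MEC 3 mcg/mL: adequate.

5.8 mcg/mL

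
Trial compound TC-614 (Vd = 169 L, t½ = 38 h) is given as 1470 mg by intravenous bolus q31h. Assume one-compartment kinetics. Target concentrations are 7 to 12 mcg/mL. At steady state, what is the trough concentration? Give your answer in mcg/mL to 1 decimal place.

11.4 mcg/mL

Over one 31-h interval, 31/38 ≈ 0.81579 half-lives elapse, leaving f ≈ 0.5681 of each dose.
Accumulation ratio R = 1/(1 − f) ≈ 1/0.4319 ≈ 2.3154.
Single-dose peak C₀ = D/Vd = 1470/169 ≈ 8.698 mcg/mL.
Steady-state peak Cmax,ss = C₀·R ≈ 8.698 × 2.3154 ≈ 20.139 mcg/mL.
Steady-state trough Cmin,ss = Cmax,ss·f ≈ 20.139 × 0.5681 ≈ 11.441 mcg/mL.
Trough 11.4 mcg/mL vs MEC 7 mcg/mL: adequate.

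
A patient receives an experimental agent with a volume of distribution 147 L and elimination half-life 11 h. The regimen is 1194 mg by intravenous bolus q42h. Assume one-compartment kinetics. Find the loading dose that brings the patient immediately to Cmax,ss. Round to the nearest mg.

1285 mg

f = (1/2)^(42/11) ≈ 0.070895; accumulation ratio R = 1/(1−f) ≈ 1.07630.
Loading dose to hit Cmax,ss on first dose: D_load = D_maint·R ≈ 1194 × 1.07630 ≈ 1285.10 mg.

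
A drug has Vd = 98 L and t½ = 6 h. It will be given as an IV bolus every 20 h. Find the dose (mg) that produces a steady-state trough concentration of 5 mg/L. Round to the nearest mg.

4449 mg

τ/t½ = 20/6 ≈ 3.3333, so f = (1/2)^(20/6) ≈ 0.099213.
Cmin,ss = (D/Vd)·f/(1−f), so D = Cmin,ss·Vd·(1−f)/f.
D = 5 × 98 × (1−f)/f ≈ 5 × 98 × 9.07932 ≈ 4448.87 mg.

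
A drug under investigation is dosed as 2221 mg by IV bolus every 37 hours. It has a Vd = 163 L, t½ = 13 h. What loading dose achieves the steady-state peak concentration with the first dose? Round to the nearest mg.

2580 mg

f = (1/2)^(37/13) ≈ 0.139066; accumulation ratio R = 1/(1−f) ≈ 1.16153.
Loading dose to hit Cmax,ss on first dose: D_load = D_maint·R ≈ 2221 × 1.16153 ≈ 2579.76 mg.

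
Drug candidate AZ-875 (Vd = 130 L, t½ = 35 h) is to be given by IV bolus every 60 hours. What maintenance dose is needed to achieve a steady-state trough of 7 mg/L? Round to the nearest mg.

τ/t½ = 60/35 ≈ 1.7143, so f = (1/2)^(60/35) ≈ 0.304753.
Cmin,ss = (D/Vd)·f/(1−f), so D = Cmin,ss·Vd·(1−f)/f.
D = 7 × 130 × (1−f)/f ≈ 7 × 130 × 2.28135 ≈ 2076.03 mg.

2076 mg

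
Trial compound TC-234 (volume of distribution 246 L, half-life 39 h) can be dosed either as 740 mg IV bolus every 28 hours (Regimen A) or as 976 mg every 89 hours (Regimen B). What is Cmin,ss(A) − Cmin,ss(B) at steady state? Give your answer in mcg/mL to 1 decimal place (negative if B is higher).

Regimen A: f = (1/2)^(28/39) ≈ 0.6080; Cmin,ss = (740/246)·f/(1−f) ≈ 4.666 mcg/mL.
Regimen B: f = (1/2)^(89/39) ≈ 0.2056; Cmin,ss = (976/246)·f/(1−f) ≈ 1.027 mcg/mL.
Difference ≈ 4.666 − 1.027 ≈ 3.639 mcg/mL.

3.6 mcg/mL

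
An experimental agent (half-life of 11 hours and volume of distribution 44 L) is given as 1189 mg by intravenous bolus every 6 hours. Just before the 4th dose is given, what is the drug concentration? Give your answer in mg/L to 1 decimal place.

f = (1/2)^(τ/t½) = (1/2)^(6/11) ≈ 0.6852.
C₀ = D/Vd = 1189/44 ≈ 27.023 mg/L.
Before the 4th dose, 3 doses have been given. Superposition: Cmin = C₀·(f + f² + … + f^3).
≈ 27.023 × (0.6852 + 0.4695 + 0.3217) ≈ 27.023 × 1.4764 ≈ 39.897 mg/L.

39.9 mg/L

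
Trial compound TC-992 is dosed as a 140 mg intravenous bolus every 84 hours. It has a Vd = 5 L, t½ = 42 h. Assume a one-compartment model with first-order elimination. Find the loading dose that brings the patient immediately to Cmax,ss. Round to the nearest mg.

187 mg

f = (1/2)^(84/42) ≈ 0.250000; accumulation ratio R = 1/(1−f) ≈ 1.33333.
Loading dose to hit Cmax,ss on first dose: D_load = D_maint·R ≈ 140 × 1.33333 ≈ 186.67 mg.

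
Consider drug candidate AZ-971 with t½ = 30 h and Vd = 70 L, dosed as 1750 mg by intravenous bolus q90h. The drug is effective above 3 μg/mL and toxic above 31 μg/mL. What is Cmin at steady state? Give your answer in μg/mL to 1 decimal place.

τ = 90 h = 3 half-lives, so f = (1/2)^3 = 0.125.
At steady state, R = 1/(1 − 0.125) = 8/7.
Single-dose peak C₀ = D/Vd = 1750/70 = 25 μg/mL.
Steady-state peak Cmax,ss = C₀·R = 25 × 8/7 ≈ 28.571 μg/mL.
Steady-state trough Cmin,ss = Cmax,ss·f ≈ 28.571 × 0.125 ≈ 3.571 μg/mL.
Trough 3.6 μg/mL vs MEC 3 μg/mL: adequate.

3.6 μg/mL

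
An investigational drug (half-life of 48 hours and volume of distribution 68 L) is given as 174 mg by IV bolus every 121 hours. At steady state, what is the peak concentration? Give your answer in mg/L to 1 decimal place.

3.1 mg/L

τ/t½ = 121/48 ≈ 2.5208, so fraction remaining f = (1/2)^(121/48) ≈ 0.1742.
Accumulation ratio R = 1/(1 − f) ≈ 1/0.8258 ≈ 1.2109.
Single-dose peak C₀ = D/Vd = 174/68 ≈ 2.559 mg/L.
Steady-state peak Cmax,ss = C₀·R ≈ 2.559 × 1.2109 ≈ 3.099 mg/L.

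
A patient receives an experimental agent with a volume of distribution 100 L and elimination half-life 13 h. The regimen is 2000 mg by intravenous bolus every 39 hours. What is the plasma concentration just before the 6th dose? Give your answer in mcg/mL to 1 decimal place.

f = (1/2)^(τ/t½) = (1/2)^(39/13) ≈ 0.1250.
C₀ = D/Vd = 2000/100 ≈ 20.000 mcg/mL.
Before the 6th dose, 5 doses have been given. Superposition: Cmin = C₀·(f + f² + … + f^5).
≈ 20.000 × (0.1250 + 0.0156 + 0.0020 + 0.0002 + 0.0000) ≈ 20.000 × 0.1428 ≈ 2.856 mcg/mL.

2.9 mcg/mL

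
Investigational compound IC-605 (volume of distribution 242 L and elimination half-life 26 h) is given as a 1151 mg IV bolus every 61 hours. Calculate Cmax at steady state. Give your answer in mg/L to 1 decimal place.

Over one 61-h interval, 61/26 ≈ 2.3462 half-lives elapse, leaving f ≈ 0.1967 of each dose.
Accumulation ratio R = 1/(1 − f) ≈ 1/0.8033 ≈ 1.2449.
Each bolus raises the concentration by D/Vd = 1151/242 ≈ 4.756 mg/L.
Steady-state peak Cmax,ss = C₀·R ≈ 4.756 × 1.2449 ≈ 5.921 mg/L.

5.9 mg/L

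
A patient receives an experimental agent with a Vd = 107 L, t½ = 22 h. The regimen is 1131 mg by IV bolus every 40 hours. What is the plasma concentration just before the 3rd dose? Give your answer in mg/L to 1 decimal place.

3.8 mg/L

f = (1/2)^(τ/t½) = (1/2)^(40/22) ≈ 0.2836.
C₀ = D/Vd = 1131/107 ≈ 10.570 mg/L.
Before the 3rd dose, 2 doses have been given. Superposition: Cmin = C₀·(f + f²).
≈ 10.570 × (0.2836 + 0.0804) ≈ 10.570 × 0.3640 ≈ 3.847 mg/L.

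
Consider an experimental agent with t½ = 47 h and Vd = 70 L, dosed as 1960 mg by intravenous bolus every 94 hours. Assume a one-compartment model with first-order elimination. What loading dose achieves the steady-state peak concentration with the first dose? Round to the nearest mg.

f = (1/2)^(94/47) ≈ 0.250000; accumulation ratio R = 1/(1−f) ≈ 1.33333.
Loading dose to hit Cmax,ss on first dose: D_load = D_maint·R ≈ 1960 × 1.33333 ≈ 2613.33 mg.

2613 mg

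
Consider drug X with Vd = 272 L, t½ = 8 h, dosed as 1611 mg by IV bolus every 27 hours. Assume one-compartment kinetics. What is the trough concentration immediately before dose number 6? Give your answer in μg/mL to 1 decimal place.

0.6 μg/mL

f = (1/2)^(τ/t½) = (1/2)^(27/8) ≈ 0.0964.
C₀ = D/Vd = 1611/272 ≈ 5.923 μg/mL.
Before the 6th dose, 5 doses have been given. Superposition: Cmin = C₀·(f + f² + … + f^5).
≈ 5.923 × (0.0964 + 0.0093 + 0.0009 + 0.0001 + 0.0000) ≈ 5.923 × 0.1067 ≈ 0.632 μg/mL.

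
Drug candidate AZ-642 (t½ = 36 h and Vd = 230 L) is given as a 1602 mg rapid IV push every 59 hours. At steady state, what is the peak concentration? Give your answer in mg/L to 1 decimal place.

τ/t½ = 59/36 ≈ 1.6389, so fraction remaining f = (1/2)^(59/36) ≈ 0.3211.
At steady state, accumulation factor R = 1/(1 − e^(−kτ)) ≈ 1.4730.
Each bolus raises the concentration by D/Vd = 1602/230 ≈ 6.965 mg/L.
Steady-state peak Cmax,ss = C₀·R ≈ 6.965 × 1.4730 ≈ 10.259 mg/L.

10.3 mg/L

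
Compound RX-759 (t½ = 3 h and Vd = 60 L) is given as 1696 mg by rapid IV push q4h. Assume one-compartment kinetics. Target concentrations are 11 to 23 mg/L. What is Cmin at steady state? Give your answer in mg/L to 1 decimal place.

18.6 mg/L

k = ln2/t½ = ln2/3 ≈ 0.231049 h⁻¹; fraction remaining f = e^(−kτ) = e^(−0.231049×4) ≈ 0.3969.
Single-dose peak C₀ = D/Vd = 1696/60 ≈ 28.267 mg/L.
Steady-state trough Cmin,ss = C₀·f/(1−f) ≈ 28.267 × 0.3969/0.6031 ≈ 18.603 mg/L.
Trough 18.6 mg/L vs MEC 11 mg/L: adequate.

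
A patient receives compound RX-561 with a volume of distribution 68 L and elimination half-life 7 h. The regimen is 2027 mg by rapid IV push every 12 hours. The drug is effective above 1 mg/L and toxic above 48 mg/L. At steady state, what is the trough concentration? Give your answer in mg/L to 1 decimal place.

k = ln2/t½ = ln2/7 ≈ 0.099021 h⁻¹; fraction remaining f = e^(−kτ) = e^(−0.099021×12) ≈ 0.3048.
At steady state, accumulation factor R = 1/(1 − e^(−kτ)) ≈ 1.4384.
Single-dose peak C₀ = D/Vd = 2027/68 ≈ 29.809 mg/L.
Cmax,ss = C₀/(1 − f) ≈ 29.809/0.6952 ≈ 42.878 mg/L.
One interval later, Cmin,ss = Cmax,ss·e^(−kτ) ≈ 42.878 × 0.3048 ≈ 13.069 mg/L.
Trough 13.1 mg/L vs MEC 1 mg/L: adequate.

13.1 mg/L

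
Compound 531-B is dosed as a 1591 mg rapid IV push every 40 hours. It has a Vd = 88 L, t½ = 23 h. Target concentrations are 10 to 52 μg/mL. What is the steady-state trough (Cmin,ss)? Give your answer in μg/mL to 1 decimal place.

7.7 μg/mL

τ/t½ = 40/23 ≈ 1.7391, so fraction remaining f = (1/2)^(40/23) ≈ 0.2996.
Accumulation ratio R = 1/(1 − f) ≈ 1/0.7004 ≈ 1.4278.
Each bolus raises the concentration by D/Vd = 1591/88 ≈ 18.080 μg/mL.
Steady-state peak Cmax,ss = C₀·R ≈ 18.080 × 1.4278 ≈ 25.815 μg/mL.
Steady-state trough Cmin,ss = Cmax,ss·f ≈ 25.815 × 0.2996 ≈ 7.734 μg/mL.
Trough 7.7 μg/mL vs MEC 10 μg/mL: subtherapeutic.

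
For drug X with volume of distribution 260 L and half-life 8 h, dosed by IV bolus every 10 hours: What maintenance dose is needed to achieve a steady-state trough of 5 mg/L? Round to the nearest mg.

1792 mg

τ/t½ = 10/8 ≈ 1.25, so f = (1/2)^(10/8) ≈ 0.420448.
Cmin,ss = (D/Vd)·f/(1−f), so D = Cmin,ss·Vd·(1−f)/f.
D = 5 × 260 × (1−f)/f ≈ 5 × 260 × 1.37842 ≈ 1791.95 mg.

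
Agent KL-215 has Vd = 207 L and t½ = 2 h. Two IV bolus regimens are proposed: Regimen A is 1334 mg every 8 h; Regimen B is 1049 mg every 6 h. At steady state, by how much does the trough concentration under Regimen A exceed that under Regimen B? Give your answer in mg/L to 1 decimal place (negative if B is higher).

Regimen A: f = (1/2)^(8/2) ≈ 0.0625; Cmin,ss = (1334/207)·f/(1−f) ≈ 0.430 mg/L.
Regimen B: f = (1/2)^(6/2) ≈ 0.1250; Cmin,ss = (1049/207)·f/(1−f) ≈ 0.724 mg/L.
Difference ≈ 0.430 − 0.724 ≈ -0.294 mg/L.

-0.3 mg/L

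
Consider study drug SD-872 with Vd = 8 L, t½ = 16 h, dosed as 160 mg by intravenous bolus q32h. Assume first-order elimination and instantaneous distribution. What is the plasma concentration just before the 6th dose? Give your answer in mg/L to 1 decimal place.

f = (1/2)^(τ/t½) = (1/2)^(32/16) ≈ 0.2500.
C₀ = D/Vd = 160/8 ≈ 20.000 mg/L.
Before the 6th dose, 5 doses have been given. Superposition: Cmin = C₀·(f + f² + … + f^5).
≈ 20.000 × (0.2500 + 0.0625 + 0.0156 + 0.0039 + 0.0010) ≈ 20.000 × 0.3330 ≈ 6.660 mg/L.

6.7 mg/L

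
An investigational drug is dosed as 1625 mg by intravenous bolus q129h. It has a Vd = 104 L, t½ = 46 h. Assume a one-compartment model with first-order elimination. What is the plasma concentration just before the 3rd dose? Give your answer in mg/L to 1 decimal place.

f = (1/2)^(τ/t½) = (1/2)^(129/46) ≈ 0.1432.
C₀ = D/Vd = 1625/104 ≈ 15.625 mg/L.
Before the 3rd dose, 2 doses have been given. Superposition: Cmin = C₀·(f + f²).
≈ 15.625 × (0.1432 + 0.0205) ≈ 15.625 × 0.1637 ≈ 2.558 mg/L.

2.6 mg/L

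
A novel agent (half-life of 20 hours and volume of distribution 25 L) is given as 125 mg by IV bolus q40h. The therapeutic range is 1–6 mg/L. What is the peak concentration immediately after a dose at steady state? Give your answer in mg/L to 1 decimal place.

6.7 mg/L

τ = 40 h = 2 half-lives, so f = (1/2)^2 = 0.25.
Accumulation ratio R = 1/(1 − f) = 1/0.75 = 4/3.
Single-dose peak C₀ = D/Vd = 125/25 = 5 mg/L.
Steady-state peak Cmax,ss = C₀·R = 5 × 4/3 ≈ 6.667 mg/L.
Peak 6.7 mg/L vs MTC 6 mg/L: exceeds toxic threshold.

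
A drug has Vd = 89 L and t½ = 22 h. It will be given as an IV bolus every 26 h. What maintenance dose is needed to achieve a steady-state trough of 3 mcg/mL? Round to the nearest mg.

339 mg

τ/t½ = 26/22 ≈ 1.1818, so f = (1/2)^(26/22) ≈ 0.440796.
Cmin,ss = (D/Vd)·f/(1−f), so D = Cmin,ss·Vd·(1−f)/f.
D = 3 × 89 × (1−f)/f ≈ 3 × 89 × 1.26862 ≈ 338.72 mg.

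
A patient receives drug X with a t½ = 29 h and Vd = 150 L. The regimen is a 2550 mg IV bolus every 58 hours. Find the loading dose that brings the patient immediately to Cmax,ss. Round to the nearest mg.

3400 mg

f = (1/2)^(58/29) ≈ 0.250000; accumulation ratio R = 1/(1−f) ≈ 1.33333.
Loading dose to hit Cmax,ss on first dose: D_load = D_maint·R ≈ 2550 × 1.33333 ≈ 3399.99 mg.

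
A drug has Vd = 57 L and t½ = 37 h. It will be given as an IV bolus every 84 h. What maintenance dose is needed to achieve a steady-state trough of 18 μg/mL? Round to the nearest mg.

τ/t½ = 84/37 ≈ 2.2703, so f = (1/2)^(84/37) ≈ 0.207291.
Cmin,ss = (D/Vd)·f/(1−f), so D = Cmin,ss·Vd·(1−f)/f.
D = 18 × 57 × (1−f)/f ≈ 18 × 57 × 3.82414 ≈ 3923.57 mg.

3924 mg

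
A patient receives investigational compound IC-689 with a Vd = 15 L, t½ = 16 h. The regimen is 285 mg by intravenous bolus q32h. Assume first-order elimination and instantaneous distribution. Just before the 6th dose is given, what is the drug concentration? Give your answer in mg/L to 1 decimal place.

f = (1/2)^(τ/t½) = (1/2)^(32/16) ≈ 0.2500.
C₀ = D/Vd = 285/15 ≈ 19.000 mg/L.
Before the 6th dose, 5 doses have been given. Superposition: Cmin = C₀·(f + f² + … + f^5).
≈ 19.000 × (0.2500 + 0.0625 + 0.0156 + 0.0039 + 0.0010) ≈ 19.000 × 0.3330 ≈ 6.327 mg/L.

6.3 mg/L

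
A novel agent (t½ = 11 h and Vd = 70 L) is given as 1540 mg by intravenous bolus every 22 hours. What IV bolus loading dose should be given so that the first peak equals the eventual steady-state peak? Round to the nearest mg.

f = (1/2)^(22/11) ≈ 0.250000; accumulation ratio R = 1/(1−f) ≈ 1.33333.
Loading dose to hit Cmax,ss on first dose: D_load = D_maint·R ≈ 1540 × 1.33333 ≈ 2053.33 mg.

2053 mg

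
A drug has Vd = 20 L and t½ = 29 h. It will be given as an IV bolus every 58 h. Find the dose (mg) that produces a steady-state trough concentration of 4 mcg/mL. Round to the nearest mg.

240 mg

τ/t½ = 58/29 ≈ 2, so f = (1/2)^(58/29) ≈ 0.250000.
Cmin,ss = (D/Vd)·f/(1−f), so D = Cmin,ss·Vd·(1−f)/f.
D = 4 × 20 × (1−f)/f ≈ 4 × 20 × 3.00000 ≈ 240.00 mg.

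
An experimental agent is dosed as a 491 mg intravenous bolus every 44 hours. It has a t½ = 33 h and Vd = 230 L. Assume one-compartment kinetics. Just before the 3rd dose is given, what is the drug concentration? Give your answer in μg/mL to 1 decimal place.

f = (1/2)^(τ/t½) = (1/2)^(44/33) ≈ 0.3969.
C₀ = D/Vd = 491/230 ≈ 2.135 μg/mL.
Before the 3rd dose, 2 doses have been given. Superposition: Cmin = C₀·(f + f²).
≈ 2.135 × (0.3969 + 0.1575) ≈ 2.135 × 0.5544 ≈ 1.184 μg/mL.

1.2 μg/mL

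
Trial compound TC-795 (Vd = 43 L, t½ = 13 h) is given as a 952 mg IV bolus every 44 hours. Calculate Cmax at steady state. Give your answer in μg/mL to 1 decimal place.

k = ln2/t½ = ln2/13 ≈ 0.053319 h⁻¹; fraction remaining f = e^(−kτ) = e^(−0.053319×44) ≈ 0.0957.
Accumulation ratio R = 1/(1 − f) ≈ 1/0.9043 ≈ 1.1058.
Each bolus raises the concentration by D/Vd = 952/43 ≈ 22.140 μg/mL.
Steady-state peak Cmax,ss = C₀·R ≈ 22.140 × 1.1058 ≈ 24.482 μg/mL.

24.5 μg/mL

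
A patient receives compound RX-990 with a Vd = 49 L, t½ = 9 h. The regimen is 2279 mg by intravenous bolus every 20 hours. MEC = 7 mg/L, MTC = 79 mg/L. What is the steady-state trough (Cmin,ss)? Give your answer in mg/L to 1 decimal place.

τ/t½ = 20/9 ≈ 2.2222, so fraction remaining f = (1/2)^(20/9) ≈ 0.2143.
Accumulation ratio R = 1/(1 − f) ≈ 1/0.7857 ≈ 1.2728.
Each bolus raises the concentration by D/Vd = 2279/49 ≈ 46.510 mg/L.
Cmax,ss = C₀/(1 − f) ≈ 46.510/0.7857 ≈ 59.196 mg/L.
Steady-state trough Cmin,ss = Cmax,ss·f ≈ 59.196 × 0.2143 ≈ 12.686 mg/L.
Trough 12.7 mg/L vs MEC 7 mg/L: adequate.

12.7 mg/L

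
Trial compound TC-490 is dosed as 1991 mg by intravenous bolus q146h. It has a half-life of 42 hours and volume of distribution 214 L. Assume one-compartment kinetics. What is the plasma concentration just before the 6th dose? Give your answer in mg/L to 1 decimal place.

f = (1/2)^(τ/t½) = (1/2)^(146/42) ≈ 0.0899.
C₀ = D/Vd = 1991/214 ≈ 9.304 mg/L.
Before the 6th dose, 5 doses have been given. Superposition: Cmin = C₀·(f + f² + … + f^5).
≈ 9.304 × (0.0899 + 0.0081 + 0.0007 + 0.0001 + 0.0000) ≈ 9.304 × 0.0988 ≈ 0.919 mg/L.

0.9 mg/L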